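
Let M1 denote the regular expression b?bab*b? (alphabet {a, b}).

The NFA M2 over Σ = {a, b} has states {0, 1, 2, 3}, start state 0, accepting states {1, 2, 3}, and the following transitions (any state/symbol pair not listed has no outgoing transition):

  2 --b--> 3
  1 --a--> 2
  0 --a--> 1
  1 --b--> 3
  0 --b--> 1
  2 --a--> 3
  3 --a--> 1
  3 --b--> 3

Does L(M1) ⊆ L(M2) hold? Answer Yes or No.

Converting the expression M1 to a DFA (subset construction, then merging equivalent states) gives the minimal DFA with states {r0, r1, r2, r3, r4}, start state r0, accepting states {r3} and transitions r0: a→r1, b→r2; r1: a→r1, b→r1; r2: a→r3, b→r4; r3: a→r1, b→r3; r4: a→r3, b→r1.
Exploring the product automaton M1 × M2 from the start pair (r0, 0), following both machines on each input symbol, reaches 9 state pairs: (r0, 0), (r1, 1), (r2, 1), (r1, 2), (r1, 3), (r3, 2), (r4, 3), (r3, 3), (r3, 1).
M1 accepts in {r3} and M2 accepts in {1, 2, 3}. The reachable pairs whose M1-component is accepting are (r3, 2), (r3, 3), (r3, 1); in each of them the M2-component is accepting too, so the product for L(M1) \ L(M2) (M1-component accepting, M2-component rejecting) has no reachable accepting pair and the difference is empty.
Hence every string in L(M1) is also in L(M2).

Yes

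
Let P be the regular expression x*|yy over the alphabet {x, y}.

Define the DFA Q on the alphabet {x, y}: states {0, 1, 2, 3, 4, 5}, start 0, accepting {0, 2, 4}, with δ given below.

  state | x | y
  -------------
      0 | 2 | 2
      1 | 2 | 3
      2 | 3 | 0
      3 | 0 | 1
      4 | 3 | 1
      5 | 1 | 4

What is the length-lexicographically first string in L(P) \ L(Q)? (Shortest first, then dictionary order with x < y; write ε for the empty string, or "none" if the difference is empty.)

xx

The string xx is accepted by P but not by Q.
No shorter string lies in the difference, and xx is the lexicographically first length-2 string in L(P) \ L(Q).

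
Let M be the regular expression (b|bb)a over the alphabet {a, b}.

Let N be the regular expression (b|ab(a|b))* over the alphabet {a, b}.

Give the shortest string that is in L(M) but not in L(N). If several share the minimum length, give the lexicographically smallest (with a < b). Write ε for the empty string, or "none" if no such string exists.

The string ba is accepted by M but not by N.
No shorter string lies in the difference, and ba is the lexicographically first length-2 string in L(M) \ L(N).

ba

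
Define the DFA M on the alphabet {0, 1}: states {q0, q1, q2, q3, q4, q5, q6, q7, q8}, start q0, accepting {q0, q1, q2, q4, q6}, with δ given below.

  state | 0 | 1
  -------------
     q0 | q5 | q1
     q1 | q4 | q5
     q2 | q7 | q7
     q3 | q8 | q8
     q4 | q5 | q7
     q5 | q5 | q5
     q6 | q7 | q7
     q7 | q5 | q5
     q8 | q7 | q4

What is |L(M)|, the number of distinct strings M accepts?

The useful subgraph on states {q0, q1, q4} is acyclic, so L(M) is finite; the longest accepting path visits 3 useful states, giving maximum string length 2.
Counting accepting paths from q0 by length: 1 of length 0, 1 of length 1, 1 of length 2. Total 3.

3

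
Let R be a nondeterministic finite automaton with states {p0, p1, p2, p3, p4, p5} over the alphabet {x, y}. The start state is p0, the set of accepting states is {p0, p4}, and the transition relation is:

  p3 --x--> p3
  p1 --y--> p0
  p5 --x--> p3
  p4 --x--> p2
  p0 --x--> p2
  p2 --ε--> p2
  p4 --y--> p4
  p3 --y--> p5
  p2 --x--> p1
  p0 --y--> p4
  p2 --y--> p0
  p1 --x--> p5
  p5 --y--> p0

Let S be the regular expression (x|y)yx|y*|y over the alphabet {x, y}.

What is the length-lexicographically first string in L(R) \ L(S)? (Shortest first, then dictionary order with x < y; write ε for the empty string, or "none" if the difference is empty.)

xy

The string xy is accepted by R but not by S.
No shorter string lies in the difference, and xy is the lexicographically first length-2 string in L(R) \ L(S).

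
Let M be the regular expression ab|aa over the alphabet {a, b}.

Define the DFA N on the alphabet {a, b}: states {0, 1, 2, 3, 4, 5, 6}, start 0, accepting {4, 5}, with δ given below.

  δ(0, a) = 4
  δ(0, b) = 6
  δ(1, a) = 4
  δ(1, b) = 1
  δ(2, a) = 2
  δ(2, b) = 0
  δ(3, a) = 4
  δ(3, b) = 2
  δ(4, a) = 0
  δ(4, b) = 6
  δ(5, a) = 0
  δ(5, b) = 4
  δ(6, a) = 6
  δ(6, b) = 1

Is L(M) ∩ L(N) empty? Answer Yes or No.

Converting the expression M to a DFA (subset construction, then merging equivalent states) gives the minimal DFA with states {m0, m1, m2, m3}, start state m0, accepting states {m3} and transitions m0: a→m1, b→m2; m1: a→m3, b→m3; m2: a→m2, b→m2; m3: a→m2, b→m2.
Exploring the product automaton M × N from the start pair (m0, 0), following both machines on each input symbol, reaches 8 state pairs: (m0, 0), (m1, 4), (m2, 6), (m3, 0), (m3, 6), (m2, 1), (m2, 4), (m2, 0).
M accepts in {m3} and N accepts in {4, 5}; no reachable pair has both components accepting, so no string drives both machines to acceptance simultaneously and L(M) ∩ L(N) = ∅.
So no string is accepted by both, and the intersection is empty.

Yes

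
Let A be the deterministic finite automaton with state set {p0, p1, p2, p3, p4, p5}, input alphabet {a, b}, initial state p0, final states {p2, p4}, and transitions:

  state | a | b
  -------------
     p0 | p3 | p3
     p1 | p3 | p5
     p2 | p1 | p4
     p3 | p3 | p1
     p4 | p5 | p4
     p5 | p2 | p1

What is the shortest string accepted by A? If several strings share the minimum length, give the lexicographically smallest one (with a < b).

abba

A breadth-first search from p0 reaches an accepting state first via the path p0 → p3 → p1 → p5 → p2 on input abba.
No string of length < 4 is accepted (BFS exhausts all shorter strings without reaching an accepting state), and abba is the lexicographically least accepting string of length 4.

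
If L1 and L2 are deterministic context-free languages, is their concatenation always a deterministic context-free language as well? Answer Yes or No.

Take L₁ = {ε, c} (finite, hence regular and DCFL) and L₂ = {c aⁿbⁿ : n≥0} ∪ {cc aⁿb²ⁿ : n≥0} (a DCFL: the number of leading c's tells the DPDA whether to pop one stack symbol per b or per two b's). Then L₁L₂ ∩ cca⁺b* = {cc aⁿbⁿ : n≥1} ∪ {cc aⁿb²ⁿ : n≥1}. If L₁L₂ were a DCFL, so would be this intersection with a regular set, and a DPDA for it started from its configuration after reading cc would accept {aⁿbⁿ : n≥1} ∪ {aⁿb²ⁿ : n≥1}, which no deterministic PDA accepts (a DPDA for it would have a single run on aⁿb²ⁿ, accepting after the prefix aⁿbⁿ and accepting again after n more b's; an ordinary PDA that simulates it on a's and b's and, at any moment when it is accepting, may switch to reading only a fresh letter d while feeding each d to the simulation as a b, would accept aⁱbʲdᵏ (k≥1) exactly when both aⁱbʲ and aⁱbʲ⁺ᵏ are in the language, i.e. its language intersected with the regular set a*b*d⁺ would be exactly {aⁿbⁿdⁿ : n≥1} — impossible, since context-free languages are closed under intersection with regular sets and {aⁿbⁿdⁿ} is not context-free). Hence L₁L₂ is not a DCFL.

No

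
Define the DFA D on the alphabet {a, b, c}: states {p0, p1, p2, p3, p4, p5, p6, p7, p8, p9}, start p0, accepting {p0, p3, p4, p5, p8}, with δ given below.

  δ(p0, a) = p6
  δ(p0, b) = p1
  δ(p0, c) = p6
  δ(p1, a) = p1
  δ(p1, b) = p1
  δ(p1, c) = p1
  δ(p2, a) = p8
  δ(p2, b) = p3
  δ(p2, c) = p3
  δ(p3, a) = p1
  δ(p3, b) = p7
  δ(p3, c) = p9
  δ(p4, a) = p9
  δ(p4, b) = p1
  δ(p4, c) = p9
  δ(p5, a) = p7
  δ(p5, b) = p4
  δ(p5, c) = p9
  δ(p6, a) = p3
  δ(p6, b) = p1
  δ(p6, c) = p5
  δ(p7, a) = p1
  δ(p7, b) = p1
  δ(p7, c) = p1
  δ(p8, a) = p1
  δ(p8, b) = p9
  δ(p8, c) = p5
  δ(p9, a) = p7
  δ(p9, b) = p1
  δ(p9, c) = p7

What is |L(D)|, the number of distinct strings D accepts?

7

The useful subgraph on states {p0, p3, p4, p5, p6} is acyclic, so L(D) is finite; the longest accepting path visits 4 useful states, giving maximum string length 3.
Counting accepting paths from p0 by length: 1 of length 0, 4 of length 2, 2 of length 3. Total 7.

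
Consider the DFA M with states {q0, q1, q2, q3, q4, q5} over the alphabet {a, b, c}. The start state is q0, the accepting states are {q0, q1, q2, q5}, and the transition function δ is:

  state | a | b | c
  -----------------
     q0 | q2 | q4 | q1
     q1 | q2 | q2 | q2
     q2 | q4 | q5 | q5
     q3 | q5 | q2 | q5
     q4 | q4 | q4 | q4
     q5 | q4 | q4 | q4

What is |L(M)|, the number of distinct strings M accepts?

The useful subgraph on states {q0, q1, q2, q5} is acyclic, so L(M) is finite; the longest accepting path visits 4 useful states, giving maximum string length 3.
Counting accepting paths from q0 by length: 1 of length 0, 2 of length 1, 5 of length 2, 6 of length 3. Total 14.

14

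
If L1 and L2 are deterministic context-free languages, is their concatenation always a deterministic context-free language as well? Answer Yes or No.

Take L₁ = {ε, c} (finite, hence regular and DCFL) and L₂ = {c aⁿbⁿ : n≥0} ∪ {cc aⁿb²ⁿ : n≥0} (a DCFL: the number of leading c's tells the DPDA whether to pop one stack symbol per b or per two b's). Then L₁L₂ ∩ cca⁺b* = {cc aⁿbⁿ : n≥1} ∪ {cc aⁿb²ⁿ : n≥1}. If L₁L₂ were a DCFL, so would be this intersection with a regular set, and a DPDA for it started from its configuration after reading cc would accept {aⁿbⁿ : n≥1} ∪ {aⁿb²ⁿ : n≥1}, which no deterministic PDA accepts (a DPDA for it would have a single run on aⁿb²ⁿ, accepting after the prefix aⁿbⁿ and accepting again after n more b's; an ordinary PDA that simulates it on a's and b's and, at any moment when it is accepting, may switch to reading only a fresh letter d while feeding each d to the simulation as a b, would accept aⁱbʲdᵏ (k≥1) exactly when both aⁱbʲ and aⁱbʲ⁺ᵏ are in the language, i.e. its language intersected with the regular set a*b*d⁺ would be exactly {aⁿbⁿdⁿ : n≥1} — impossible, since context-free languages are closed under intersection with regular sets and {aⁿbⁿdⁿ} is not context-free). Hence L₁L₂ is not a DCFL.

No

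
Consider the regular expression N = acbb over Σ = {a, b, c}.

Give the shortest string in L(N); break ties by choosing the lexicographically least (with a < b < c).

By inspection of the expression, no string of length less than 4 matches, and acbb is the lexicographically first match of length 4.

acbb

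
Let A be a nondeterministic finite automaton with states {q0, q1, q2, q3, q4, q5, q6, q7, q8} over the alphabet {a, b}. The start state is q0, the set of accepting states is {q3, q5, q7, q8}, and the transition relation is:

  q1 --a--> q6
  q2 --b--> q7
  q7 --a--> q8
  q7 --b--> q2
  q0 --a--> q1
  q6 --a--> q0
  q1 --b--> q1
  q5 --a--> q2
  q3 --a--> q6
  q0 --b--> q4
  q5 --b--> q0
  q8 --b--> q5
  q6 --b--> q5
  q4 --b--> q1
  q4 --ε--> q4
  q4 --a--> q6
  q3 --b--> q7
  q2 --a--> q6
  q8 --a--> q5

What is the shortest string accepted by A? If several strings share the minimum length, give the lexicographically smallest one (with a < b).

A breadth-first search from q0 reaches an accepting state first via the path q0 → q1 → q6 → q5 on input aab.
No string of length < 3 is accepted (BFS exhausts all shorter strings without reaching an accepting state), and aab is the lexicographically least accepting string of length 3.

aab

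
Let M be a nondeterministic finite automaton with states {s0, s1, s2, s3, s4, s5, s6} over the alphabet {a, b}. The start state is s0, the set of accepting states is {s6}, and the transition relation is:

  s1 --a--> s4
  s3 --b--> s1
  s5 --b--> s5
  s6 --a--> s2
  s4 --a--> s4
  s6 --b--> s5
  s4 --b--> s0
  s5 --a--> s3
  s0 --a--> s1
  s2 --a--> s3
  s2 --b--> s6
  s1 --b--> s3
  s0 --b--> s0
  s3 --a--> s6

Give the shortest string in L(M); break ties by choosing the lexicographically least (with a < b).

A breadth-first search from s0 reaches an accepting state first via the path s0 → s1 → s3 → s6 on input aba.
No string of length < 3 is accepted (BFS exhausts all shorter strings without reaching an accepting state), and aba is the lexicographically least accepting string of length 3.

aba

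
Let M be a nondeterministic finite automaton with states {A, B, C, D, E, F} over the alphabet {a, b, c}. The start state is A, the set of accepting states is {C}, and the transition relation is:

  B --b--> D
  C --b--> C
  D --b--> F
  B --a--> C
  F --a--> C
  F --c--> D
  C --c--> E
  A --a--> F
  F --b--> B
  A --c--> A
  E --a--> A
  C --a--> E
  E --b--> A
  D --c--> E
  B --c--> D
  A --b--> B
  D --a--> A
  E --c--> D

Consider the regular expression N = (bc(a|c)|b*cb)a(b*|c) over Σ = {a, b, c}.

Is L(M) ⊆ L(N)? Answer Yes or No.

No

The string aa is in L(M) but not in L(N).
So L(M) ⊄ L(N).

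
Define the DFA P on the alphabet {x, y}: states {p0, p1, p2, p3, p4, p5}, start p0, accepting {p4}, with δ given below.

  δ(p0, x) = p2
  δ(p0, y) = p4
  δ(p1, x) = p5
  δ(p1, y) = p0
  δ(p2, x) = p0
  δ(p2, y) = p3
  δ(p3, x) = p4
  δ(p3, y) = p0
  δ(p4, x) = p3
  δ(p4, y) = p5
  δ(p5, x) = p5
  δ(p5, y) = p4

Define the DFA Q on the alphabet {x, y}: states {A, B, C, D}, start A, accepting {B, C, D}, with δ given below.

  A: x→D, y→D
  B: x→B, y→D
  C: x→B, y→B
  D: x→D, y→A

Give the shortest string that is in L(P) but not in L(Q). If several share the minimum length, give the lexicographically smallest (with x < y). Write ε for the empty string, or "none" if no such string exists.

xxy

The string xxy is accepted by P but not by Q.
No shorter string lies in the difference, and xxy is the lexicographically first length-3 string in L(P) \ L(Q).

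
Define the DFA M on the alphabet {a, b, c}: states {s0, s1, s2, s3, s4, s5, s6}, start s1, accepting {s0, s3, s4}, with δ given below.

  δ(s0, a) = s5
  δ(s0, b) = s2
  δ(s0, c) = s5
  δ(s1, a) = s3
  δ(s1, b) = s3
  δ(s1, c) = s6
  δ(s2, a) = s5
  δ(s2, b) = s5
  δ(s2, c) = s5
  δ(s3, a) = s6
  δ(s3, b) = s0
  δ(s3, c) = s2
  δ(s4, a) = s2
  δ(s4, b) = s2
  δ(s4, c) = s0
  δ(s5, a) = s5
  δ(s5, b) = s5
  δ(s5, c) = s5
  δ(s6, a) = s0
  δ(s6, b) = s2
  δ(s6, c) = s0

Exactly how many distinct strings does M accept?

The useful subgraph on states {s0, s1, s3, s6} is acyclic, so L(M) is finite; the longest accepting path visits 4 useful states, giving maximum string length 3.
Counting accepting paths from s1 by length: 2 of length 1, 4 of length 2, 4 of length 3. Total 10.

10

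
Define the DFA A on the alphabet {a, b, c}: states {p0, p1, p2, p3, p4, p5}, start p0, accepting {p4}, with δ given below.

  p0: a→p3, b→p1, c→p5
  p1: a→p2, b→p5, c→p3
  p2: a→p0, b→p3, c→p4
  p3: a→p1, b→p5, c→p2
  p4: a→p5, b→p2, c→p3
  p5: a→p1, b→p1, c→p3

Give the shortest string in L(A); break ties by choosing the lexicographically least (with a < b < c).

A breadth-first search from p0 reaches an accepting state first via the path p0 → p3 → p2 → p4 on input acc.
No string of length < 3 is accepted (BFS exhausts all shorter strings without reaching an accepting state), and acc is the lexicographically least accepting string of length 3.

acc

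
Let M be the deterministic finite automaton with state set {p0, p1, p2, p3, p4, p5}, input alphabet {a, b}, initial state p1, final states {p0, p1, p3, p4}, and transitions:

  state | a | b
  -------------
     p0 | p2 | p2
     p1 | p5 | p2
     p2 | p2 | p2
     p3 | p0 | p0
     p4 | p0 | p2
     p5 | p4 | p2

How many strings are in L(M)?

3

The useful subgraph on states {p0, p1, p4, p5} is acyclic, so L(M) is finite; the longest accepting path visits 4 useful states, giving maximum string length 3.
Counting accepting paths from p1 by length: 1 of length 0, 1 of length 2, 1 of length 3. Total 3.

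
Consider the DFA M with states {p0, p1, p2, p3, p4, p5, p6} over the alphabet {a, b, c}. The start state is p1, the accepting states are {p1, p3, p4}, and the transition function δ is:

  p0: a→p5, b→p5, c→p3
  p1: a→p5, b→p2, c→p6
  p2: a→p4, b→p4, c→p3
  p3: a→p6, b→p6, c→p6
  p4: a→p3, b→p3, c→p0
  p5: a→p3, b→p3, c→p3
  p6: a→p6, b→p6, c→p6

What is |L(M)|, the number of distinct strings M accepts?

The useful subgraph on states {p0, p1, p2, p3, p4, p5} is acyclic, so L(M) is finite; the longest accepting path visits 6 useful states, giving maximum string length 5.
Counting accepting paths from p1 by length: 1 of length 0, 6 of length 2, 4 of length 3, 2 of length 4, 12 of length 5. Total 25.

25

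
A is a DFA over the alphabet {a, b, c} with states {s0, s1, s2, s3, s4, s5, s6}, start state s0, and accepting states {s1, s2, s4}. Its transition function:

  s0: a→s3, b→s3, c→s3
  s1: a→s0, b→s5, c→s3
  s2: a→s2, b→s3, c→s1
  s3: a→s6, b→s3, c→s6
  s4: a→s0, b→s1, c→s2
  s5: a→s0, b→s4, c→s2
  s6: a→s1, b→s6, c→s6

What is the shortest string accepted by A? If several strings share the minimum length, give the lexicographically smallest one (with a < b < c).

A breadth-first search from s0 reaches an accepting state first via the path s0 → s3 → s6 → s1 on input aaa.
No string of length < 3 is accepted (BFS exhausts all shorter strings without reaching an accepting state), and aaa is the lexicographically least accepting string of length 3.

aaa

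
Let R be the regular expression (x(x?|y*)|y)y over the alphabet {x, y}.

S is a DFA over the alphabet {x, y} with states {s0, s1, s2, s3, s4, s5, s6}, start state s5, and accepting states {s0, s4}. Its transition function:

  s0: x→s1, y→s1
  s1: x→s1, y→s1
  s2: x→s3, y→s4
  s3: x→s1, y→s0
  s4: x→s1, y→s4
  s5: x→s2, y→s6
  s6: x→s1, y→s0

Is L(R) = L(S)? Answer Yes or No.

Converting the expression R to a DFA (subset construction, then merging equivalent states) gives the minimal DFA with states {r0, r1, r2, r3, r4, r5}, start state r0, accepting states {r3, r5} and transitions r0: x→r1, y→r2; r1: x→r2, y→r3; r2: x→r4, y→r5; r3: x→r4, y→r3; r4: x→r4, y→r4; r5: x→r4, y→r4.
Exploring the product automaton R × S from the start pair (r0, s5), following both machines on each input symbol, reaches 7 state pairs: (r0, s5), (r1, s2), (r2, s6), (r2, s3), (r3, s4), (r4, s1), (r5, s0).
R accepts in {r3, r5} and S accepts in {s0, s4}. In every reachable pair the two components are either both accepting — (r3, s4), (r5, s0) — or both non-accepting, so no string is accepted by exactly one of the machines: L(R) \ L(S) and L(S) \ L(R) are both empty.
Hence every string is accepted by R iff it is accepted by S, and the two languages coincide.

Yes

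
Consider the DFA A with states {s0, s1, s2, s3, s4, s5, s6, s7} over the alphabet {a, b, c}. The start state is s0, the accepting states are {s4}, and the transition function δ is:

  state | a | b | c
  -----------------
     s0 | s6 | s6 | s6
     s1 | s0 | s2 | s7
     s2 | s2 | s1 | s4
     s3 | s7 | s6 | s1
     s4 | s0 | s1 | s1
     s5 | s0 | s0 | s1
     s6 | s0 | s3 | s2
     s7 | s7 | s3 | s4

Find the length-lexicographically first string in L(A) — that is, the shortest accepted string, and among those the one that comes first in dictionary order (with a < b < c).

A breadth-first search from s0 reaches an accepting state first via the path s0 → s6 → s2 → s4 on input acc.
No string of length < 3 is accepted (BFS exhausts all shorter strings without reaching an accepting state), and acc is the lexicographically least accepting string of length 3.

acc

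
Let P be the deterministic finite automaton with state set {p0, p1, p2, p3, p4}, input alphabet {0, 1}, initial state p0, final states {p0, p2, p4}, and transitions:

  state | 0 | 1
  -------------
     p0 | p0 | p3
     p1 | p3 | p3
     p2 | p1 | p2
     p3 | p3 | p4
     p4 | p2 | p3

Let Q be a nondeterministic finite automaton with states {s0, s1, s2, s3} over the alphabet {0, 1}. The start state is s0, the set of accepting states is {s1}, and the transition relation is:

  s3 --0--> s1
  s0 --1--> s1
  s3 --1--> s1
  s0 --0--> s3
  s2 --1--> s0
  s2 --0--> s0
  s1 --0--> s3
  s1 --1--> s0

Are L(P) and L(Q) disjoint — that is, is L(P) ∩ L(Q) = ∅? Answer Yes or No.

No

The string 00 is accepted by both P and Q.
Hence L(P) ∩ L(Q) ≠ ∅.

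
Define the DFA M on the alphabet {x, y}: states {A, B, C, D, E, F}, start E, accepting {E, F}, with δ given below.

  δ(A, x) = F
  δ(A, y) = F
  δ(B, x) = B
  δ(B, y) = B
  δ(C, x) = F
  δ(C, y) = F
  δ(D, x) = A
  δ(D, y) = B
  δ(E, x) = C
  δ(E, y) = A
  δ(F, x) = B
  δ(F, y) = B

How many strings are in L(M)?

5

The useful subgraph on states {A, C, E, F} is acyclic, so L(M) is finite; the longest accepting path visits 3 useful states, giving maximum string length 2.
Counting accepting paths from E by length: 1 of length 0, 4 of length 2. Total 5.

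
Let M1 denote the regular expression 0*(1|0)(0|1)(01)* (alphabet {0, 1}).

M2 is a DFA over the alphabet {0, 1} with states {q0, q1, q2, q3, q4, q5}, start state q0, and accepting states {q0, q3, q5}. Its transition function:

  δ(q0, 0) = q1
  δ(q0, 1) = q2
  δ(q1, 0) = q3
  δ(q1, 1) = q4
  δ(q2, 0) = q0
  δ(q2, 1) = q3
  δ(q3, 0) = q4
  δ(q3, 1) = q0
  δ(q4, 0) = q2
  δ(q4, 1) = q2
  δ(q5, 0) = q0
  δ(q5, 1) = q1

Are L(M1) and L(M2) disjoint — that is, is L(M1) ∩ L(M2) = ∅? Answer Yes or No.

The string 00 is accepted by both M1 and M2.
Hence L(M1) ∩ L(M2) ≠ ∅.

No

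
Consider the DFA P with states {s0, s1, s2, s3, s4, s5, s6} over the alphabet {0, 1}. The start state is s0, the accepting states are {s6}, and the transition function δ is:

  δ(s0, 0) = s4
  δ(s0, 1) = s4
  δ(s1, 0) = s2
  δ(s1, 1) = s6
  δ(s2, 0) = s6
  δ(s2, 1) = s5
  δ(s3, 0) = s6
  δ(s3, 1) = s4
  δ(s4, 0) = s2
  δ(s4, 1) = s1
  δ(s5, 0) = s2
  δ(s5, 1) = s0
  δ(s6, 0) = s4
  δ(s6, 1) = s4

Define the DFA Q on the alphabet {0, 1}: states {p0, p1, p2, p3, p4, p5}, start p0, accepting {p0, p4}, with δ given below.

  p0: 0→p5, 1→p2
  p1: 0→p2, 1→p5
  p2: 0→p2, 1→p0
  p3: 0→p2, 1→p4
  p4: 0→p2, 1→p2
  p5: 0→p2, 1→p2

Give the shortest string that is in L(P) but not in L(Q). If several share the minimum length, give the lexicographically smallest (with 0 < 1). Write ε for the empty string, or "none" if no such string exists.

The string 000 is accepted by P but not by Q.
No shorter string lies in the difference, and 000 is the lexicographically first length-3 string in L(P) \ L(Q).

000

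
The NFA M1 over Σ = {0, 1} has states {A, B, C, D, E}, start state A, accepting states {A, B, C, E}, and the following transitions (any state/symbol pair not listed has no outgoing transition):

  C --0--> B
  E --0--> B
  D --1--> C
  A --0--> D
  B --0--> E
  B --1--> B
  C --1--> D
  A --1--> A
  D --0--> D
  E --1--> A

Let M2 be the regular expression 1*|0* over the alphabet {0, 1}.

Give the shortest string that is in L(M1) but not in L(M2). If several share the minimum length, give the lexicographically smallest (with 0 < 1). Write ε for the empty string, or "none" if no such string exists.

The string 01 is accepted by M1 but not by M2.
No shorter string lies in the difference, and 01 is the lexicographically first length-2 string in L(M1) \ L(M2).

01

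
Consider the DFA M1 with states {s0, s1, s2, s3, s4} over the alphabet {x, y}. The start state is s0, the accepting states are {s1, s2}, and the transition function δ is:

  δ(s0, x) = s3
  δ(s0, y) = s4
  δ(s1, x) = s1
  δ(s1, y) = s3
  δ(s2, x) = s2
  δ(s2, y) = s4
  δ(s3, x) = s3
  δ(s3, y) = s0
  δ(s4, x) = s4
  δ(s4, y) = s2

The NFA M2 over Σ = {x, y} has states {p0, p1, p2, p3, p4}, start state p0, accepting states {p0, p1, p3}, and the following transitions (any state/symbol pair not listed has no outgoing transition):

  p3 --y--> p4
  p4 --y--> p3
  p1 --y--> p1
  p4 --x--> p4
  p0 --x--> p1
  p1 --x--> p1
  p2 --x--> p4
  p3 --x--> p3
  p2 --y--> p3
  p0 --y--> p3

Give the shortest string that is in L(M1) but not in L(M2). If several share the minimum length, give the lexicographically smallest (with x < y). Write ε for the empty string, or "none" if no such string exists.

The string yy is accepted by M1 but not by M2.
No shorter string lies in the difference, and yy is the lexicographically first length-2 string in L(M1) \ L(M2).

yy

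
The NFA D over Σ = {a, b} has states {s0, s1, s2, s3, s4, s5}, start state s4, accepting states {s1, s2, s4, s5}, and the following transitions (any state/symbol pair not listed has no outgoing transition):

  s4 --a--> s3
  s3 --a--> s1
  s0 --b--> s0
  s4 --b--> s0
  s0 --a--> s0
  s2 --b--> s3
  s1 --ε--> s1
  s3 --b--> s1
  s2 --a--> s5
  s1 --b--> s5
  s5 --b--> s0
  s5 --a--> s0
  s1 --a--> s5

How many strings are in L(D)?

7

The useful subgraph on states {s1, s3, s4, s5} is acyclic, so L(D) is finite; the longest accepting path visits 4 useful states, giving maximum string length 3.
Counting accepting paths from s4 by length: 1 of length 0, 2 of length 2, 4 of length 3. Total 7.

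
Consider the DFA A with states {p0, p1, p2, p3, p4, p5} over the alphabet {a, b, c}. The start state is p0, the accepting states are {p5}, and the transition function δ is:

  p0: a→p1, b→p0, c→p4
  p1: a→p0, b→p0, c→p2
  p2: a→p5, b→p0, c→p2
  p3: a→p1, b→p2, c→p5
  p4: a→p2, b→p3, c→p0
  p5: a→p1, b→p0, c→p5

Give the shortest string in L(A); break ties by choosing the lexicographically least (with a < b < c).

aca

A breadth-first search from p0 reaches an accepting state first via the path p0 → p1 → p2 → p5 on input aca.
No string of length < 3 is accepted (BFS exhausts all shorter strings without reaching an accepting state), and aca is the lexicographically least accepting string of length 3.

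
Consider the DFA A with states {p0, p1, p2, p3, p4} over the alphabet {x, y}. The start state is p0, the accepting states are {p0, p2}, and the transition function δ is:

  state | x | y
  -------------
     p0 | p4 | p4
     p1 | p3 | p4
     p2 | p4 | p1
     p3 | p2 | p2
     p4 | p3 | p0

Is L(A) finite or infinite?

infinite

State p0 is reachable from the start and can reach an accepting state, and it lies on the cycle p0 → p4 → p0.
Traversing that cycle any number of times yields accepted strings of unbounded length, so the language is infinite.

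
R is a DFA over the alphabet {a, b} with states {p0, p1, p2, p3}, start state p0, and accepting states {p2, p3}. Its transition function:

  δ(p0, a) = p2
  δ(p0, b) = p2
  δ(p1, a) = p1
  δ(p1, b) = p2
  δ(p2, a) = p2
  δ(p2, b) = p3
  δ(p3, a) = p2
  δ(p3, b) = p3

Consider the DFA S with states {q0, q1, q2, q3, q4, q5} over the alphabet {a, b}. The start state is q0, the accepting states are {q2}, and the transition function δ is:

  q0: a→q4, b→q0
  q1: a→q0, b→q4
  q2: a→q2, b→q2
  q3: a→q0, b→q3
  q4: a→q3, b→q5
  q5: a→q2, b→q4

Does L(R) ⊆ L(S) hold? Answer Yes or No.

No

The string a is in L(R) but not in L(S).
So L(R) ⊄ L(S).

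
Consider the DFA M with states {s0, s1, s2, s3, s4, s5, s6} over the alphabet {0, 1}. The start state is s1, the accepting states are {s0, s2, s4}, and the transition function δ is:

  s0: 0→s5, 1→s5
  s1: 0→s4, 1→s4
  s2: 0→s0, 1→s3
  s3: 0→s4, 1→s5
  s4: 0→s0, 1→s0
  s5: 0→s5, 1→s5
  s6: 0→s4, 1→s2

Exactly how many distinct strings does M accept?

6

The useful subgraph on states {s0, s1, s4} is acyclic, so L(M) is finite; the longest accepting path visits 3 useful states, giving maximum string length 2.
Counting accepting paths from s1 by length: 2 of length 1, 4 of length 2. Total 6.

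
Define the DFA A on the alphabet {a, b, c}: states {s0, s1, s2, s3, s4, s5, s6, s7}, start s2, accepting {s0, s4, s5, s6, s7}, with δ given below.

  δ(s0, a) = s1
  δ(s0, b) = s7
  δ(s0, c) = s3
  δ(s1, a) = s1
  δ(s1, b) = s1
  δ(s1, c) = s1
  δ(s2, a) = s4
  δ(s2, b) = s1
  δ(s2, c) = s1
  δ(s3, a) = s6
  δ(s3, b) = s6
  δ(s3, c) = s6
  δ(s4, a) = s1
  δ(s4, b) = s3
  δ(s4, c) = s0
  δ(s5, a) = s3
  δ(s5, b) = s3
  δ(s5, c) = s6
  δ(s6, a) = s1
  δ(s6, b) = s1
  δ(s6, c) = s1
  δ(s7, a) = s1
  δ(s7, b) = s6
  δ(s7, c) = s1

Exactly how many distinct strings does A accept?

The useful subgraph on states {s0, s2, s3, s4, s6, s7} is acyclic, so L(A) is finite; the longest accepting path visits 5 useful states, giving maximum string length 4.
Counting accepting paths from s2 by length: 1 of length 1, 1 of length 2, 4 of length 3, 4 of length 4. Total 10.

10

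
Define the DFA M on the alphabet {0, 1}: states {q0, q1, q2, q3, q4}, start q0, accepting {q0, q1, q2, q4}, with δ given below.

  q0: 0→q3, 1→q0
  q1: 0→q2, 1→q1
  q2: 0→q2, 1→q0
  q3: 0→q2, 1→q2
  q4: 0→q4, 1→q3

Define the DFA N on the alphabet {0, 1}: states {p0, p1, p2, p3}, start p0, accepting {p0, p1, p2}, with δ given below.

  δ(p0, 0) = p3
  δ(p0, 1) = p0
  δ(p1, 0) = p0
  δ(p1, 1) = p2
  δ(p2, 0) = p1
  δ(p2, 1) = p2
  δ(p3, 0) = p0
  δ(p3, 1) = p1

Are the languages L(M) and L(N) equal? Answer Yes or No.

The string 000 is accepted by M but rejected by N.
So L(M) ≠ L(N).

No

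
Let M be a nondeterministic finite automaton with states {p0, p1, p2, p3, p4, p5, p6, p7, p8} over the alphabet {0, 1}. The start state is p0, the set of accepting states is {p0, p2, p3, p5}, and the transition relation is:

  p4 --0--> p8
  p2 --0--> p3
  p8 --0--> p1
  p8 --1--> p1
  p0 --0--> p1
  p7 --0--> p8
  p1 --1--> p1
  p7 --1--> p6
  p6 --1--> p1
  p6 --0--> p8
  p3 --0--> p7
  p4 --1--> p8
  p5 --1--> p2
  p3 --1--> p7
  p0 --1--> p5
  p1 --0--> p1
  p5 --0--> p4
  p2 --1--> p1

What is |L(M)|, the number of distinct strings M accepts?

4

The useful subgraph on states {p0, p2, p3, p5} is acyclic, so L(M) is finite; the longest accepting path visits 4 useful states, giving maximum string length 3.
Counting accepting paths from p0 by length: 1 of length 0, 1 of length 1, 1 of length 2, 1 of length 3. Total 4.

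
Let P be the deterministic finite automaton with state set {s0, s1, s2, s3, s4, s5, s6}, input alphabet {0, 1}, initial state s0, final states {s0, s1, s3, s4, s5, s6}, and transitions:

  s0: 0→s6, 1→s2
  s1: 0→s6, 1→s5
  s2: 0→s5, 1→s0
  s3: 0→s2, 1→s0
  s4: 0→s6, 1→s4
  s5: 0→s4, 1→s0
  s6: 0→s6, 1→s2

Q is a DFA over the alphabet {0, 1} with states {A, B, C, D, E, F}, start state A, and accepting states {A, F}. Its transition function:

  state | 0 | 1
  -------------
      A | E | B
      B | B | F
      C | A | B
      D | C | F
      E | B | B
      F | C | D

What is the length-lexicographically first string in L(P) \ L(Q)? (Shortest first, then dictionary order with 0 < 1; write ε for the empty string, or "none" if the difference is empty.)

The string 0 is accepted by P but not by Q.
No shorter string lies in the difference, and 0 is the lexicographically first length-1 string in L(P) \ L(Q).

0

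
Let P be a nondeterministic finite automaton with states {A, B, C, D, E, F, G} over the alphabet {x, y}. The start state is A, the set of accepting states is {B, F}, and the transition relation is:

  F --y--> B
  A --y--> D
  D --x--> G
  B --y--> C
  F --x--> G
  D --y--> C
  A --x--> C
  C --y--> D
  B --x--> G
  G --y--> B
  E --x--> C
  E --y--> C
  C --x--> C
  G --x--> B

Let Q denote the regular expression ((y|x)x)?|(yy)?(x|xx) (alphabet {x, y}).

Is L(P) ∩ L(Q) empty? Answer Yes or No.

Converting the expression Q to a DFA (subset construction, then merging equivalent states) gives the minimal DFA with states {q0, q1, q2, q3, q4, q5}, start state q0, accepting states {q0, q1, q3} and transitions q0: x→q1, y→q2; q1: x→q3, y→q4; q2: x→q3, y→q5; q3: x→q4, y→q4; q4: x→q4, y→q4; q5: x→q1, y→q4.
Exploring the product automaton P × Q from the start pair (A, q0), following both machines on each input symbol, reaches 10 state pairs: (A, q0), (C, q1), (D, q2), (C, q3), (D, q4), (G, q3), (C, q5), (C, q4), (G, q4), (B, q4).
P accepts in {B, F} and Q accepts in {q0, q1, q3}; no reachable pair has both components accepting, so no string drives both machines to acceptance simultaneously and L(P) ∩ L(Q) = ∅.
So no string is accepted by both, and the intersection is empty.

Yes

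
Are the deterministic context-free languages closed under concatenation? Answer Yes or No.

Take L₁ = {ε, c} (finite, hence regular and DCFL) and L₂ = {c aⁿbⁿ : n≥0} ∪ {cc aⁿb²ⁿ : n≥0} (a DCFL: the number of leading c's tells the DPDA whether to pop one stack symbol per b or per two b's). Then L₁L₂ ∩ cca⁺b* = {cc aⁿbⁿ : n≥1} ∪ {cc aⁿb²ⁿ : n≥1}. If L₁L₂ were a DCFL, so would be this intersection with a regular set, and a DPDA for it started from its configuration after reading cc would accept {aⁿbⁿ : n≥1} ∪ {aⁿb²ⁿ : n≥1}, which no deterministic PDA accepts (a DPDA for it would have a single run on aⁿb²ⁿ, accepting after the prefix aⁿbⁿ and accepting again after n more b's; an ordinary PDA that simulates it on a's and b's and, at any moment when it is accepting, may switch to reading only a fresh letter d while feeding each d to the simulation as a b, would accept aⁱbʲdᵏ (k≥1) exactly when both aⁱbʲ and aⁱbʲ⁺ᵏ are in the language, i.e. its language intersected with the regular set a*b*d⁺ would be exactly {aⁿbⁿdⁿ : n≥1} — impossible, since context-free languages are closed under intersection with regular sets and {aⁿbⁿdⁿ} is not context-free). Hence L₁L₂ is not a DCFL.

No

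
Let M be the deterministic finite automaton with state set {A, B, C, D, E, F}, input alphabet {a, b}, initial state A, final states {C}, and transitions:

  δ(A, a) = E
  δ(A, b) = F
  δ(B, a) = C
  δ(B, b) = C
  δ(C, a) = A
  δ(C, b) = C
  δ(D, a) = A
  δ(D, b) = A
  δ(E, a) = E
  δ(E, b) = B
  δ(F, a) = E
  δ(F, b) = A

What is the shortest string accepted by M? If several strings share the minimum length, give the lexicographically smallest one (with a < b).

aba

A breadth-first search from A reaches an accepting state first via the path A → E → B → C on input aba.
No string of length < 3 is accepted (BFS exhausts all shorter strings without reaching an accepting state), and aba is the lexicographically least accepting string of length 3.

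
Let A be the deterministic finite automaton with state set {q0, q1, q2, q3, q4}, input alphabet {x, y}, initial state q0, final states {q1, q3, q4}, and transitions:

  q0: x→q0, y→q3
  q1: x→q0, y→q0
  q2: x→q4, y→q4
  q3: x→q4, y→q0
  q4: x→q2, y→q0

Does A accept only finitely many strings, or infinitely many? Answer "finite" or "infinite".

infinite

State q0 is reachable from the start and can reach an accepting state, and it lies on the cycle q0 → q0.
Traversing that cycle any number of times yields accepted strings of unbounded length, so the language is infinite.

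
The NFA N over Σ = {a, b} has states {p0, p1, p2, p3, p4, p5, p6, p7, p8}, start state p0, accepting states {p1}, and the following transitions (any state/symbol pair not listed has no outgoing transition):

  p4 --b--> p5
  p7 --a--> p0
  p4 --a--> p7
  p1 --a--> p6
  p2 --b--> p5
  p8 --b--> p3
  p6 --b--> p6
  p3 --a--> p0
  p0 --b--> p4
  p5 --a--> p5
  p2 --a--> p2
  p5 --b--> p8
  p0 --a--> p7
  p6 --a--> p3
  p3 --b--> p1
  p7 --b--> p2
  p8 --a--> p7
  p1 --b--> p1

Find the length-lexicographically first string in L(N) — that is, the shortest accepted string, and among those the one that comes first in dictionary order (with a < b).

bbbbb

A breadth-first search from p0 reaches an accepting state first via the path p0 → p4 → p5 → p8 → p3 → p1 on input bbbbb.
No string of length < 5 is accepted (BFS exhausts all shorter strings without reaching an accepting state), and bbbbb is the lexicographically least accepting string of length 5.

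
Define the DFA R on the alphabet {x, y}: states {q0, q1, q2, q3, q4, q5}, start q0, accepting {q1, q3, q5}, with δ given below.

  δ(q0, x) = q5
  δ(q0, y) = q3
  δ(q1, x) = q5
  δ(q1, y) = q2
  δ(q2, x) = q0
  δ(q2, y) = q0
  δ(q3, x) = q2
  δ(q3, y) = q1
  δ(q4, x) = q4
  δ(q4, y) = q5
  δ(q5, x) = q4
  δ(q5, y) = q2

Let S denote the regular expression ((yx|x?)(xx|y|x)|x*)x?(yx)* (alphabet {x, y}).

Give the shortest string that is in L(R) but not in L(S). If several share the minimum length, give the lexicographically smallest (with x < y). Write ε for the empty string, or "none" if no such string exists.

The string yy is accepted by R but not by S.
No shorter string lies in the difference, and yy is the lexicographically first length-2 string in L(R) \ L(S).

yy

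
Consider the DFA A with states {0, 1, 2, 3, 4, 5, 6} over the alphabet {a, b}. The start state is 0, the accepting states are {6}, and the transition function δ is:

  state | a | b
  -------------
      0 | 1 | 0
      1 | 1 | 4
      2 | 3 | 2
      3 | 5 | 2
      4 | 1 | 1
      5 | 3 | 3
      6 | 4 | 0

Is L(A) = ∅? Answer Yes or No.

The states reachable from the start state are {0, 1, 4}.
None of the accepting states {6} is reachable, so no string is accepted and L(A) = ∅.

Yes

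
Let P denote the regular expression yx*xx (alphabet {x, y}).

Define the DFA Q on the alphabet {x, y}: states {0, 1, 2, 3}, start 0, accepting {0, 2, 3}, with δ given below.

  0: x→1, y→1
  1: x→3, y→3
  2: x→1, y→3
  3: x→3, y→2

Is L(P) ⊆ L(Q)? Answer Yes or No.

Converting the expression P to a DFA (subset construction, then merging equivalent states) gives the minimal DFA with states {p0, p1, p2, p3, p4}, start state p0, accepting states {p4} and transitions p0: x→p1, y→p2; p1: x→p1, y→p1; p2: x→p3, y→p1; p3: x→p4, y→p1; p4: x→p4, y→p1.
Exploring the product automaton P × Q from the start pair (p0, 0), following both machines on each input symbol, reaches 7 state pairs: (p0, 0), (p1, 1), (p2, 1), (p1, 3), (p3, 3), (p1, 2), (p4, 3).
P accepts in {p4} and Q accepts in {0, 2, 3}. The reachable pairs whose P-component is accepting are (p4, 3); in each of them the Q-component is accepting too, so the product for L(P) \ L(Q) (P-component accepting, Q-component rejecting) has no reachable accepting pair and the difference is empty.
Hence every string in L(P) is also in L(Q).

Yes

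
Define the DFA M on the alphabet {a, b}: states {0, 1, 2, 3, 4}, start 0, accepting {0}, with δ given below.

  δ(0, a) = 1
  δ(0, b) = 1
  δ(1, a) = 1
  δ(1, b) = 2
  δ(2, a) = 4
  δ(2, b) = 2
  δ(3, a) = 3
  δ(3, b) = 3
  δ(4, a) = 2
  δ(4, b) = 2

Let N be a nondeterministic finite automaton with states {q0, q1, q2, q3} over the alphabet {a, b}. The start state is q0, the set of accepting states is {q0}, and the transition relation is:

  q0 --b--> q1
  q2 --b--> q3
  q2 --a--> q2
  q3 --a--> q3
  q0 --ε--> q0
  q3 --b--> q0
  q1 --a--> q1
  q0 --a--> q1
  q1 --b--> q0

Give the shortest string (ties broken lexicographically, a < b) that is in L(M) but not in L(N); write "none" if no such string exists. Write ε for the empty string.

Exploring the product automaton M × N from the start pair (0, q0), following both machines on each input symbol, reaches 5 state pairs: (0, q0), (1, q1), (2, q0), (4, q1), (2, q1).
M accepts in {0} and N accepts in {q0}. The reachable pairs whose M-component is accepting are (0, q0); in each of them the N-component is accepting too, so the product for L(M) \ L(N) (M-component accepting, N-component rejecting) has no reachable accepting pair and the difference is empty.
So every string accepted by M is also accepted by N: L(M) \ L(N) = ∅ and there is no such string.

none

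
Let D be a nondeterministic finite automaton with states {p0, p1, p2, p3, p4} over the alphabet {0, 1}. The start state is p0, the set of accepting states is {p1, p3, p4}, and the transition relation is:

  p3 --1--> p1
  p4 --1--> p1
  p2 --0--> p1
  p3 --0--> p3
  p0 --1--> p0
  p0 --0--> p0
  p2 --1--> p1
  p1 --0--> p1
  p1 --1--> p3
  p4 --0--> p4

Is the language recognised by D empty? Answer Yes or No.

The states reachable from the start state are {p0}.
None of the accepting states {p1, p3, p4} is reachable, so no string is accepted and L(D) = ∅.

Yes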